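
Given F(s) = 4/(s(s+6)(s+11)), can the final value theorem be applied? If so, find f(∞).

Poles of sF(s) = 4/((s+6)(s+11)) are at s = -6 and s = -11, both in the left half-plane. Theorem applies. f(∞) = lim_{s→0} sF(s) = 4/(6·11) = 2/33

Final answer: 2/33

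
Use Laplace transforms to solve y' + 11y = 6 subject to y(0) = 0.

sY + 11Y = 6/s. Y = 6/(s(s+11)). Partial fractions: Y = 6/11/s - 6/11/(s+11)

Final answer: y(t) = 6/11(1 - e^(-11t))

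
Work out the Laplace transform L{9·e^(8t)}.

L{e^(at)} = 1/(s-a), so L{e^(8t)} = 1/(s-8). Then L{9·e^(8t)} = 9/(s-8)

Final answer: 9/(s-8)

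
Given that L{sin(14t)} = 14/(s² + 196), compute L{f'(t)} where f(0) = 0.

L{f'(t)} = s·F(s) - f(0) = s·14/(s² + 196) - 0 = 14s/(s² + 196)

Final answer: 14s/(s² + 196)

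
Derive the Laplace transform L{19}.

L{19} = 19 · L{1} = 19/s

Final answer: 19/s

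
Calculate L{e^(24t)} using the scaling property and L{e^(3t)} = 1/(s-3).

Using L{f(at)} = (1/a)F(s/a) with a=8 and f(t) = e^(3t): L{e^(24t)} = (1/8) · 1/((s/8)-3) = (1/8) · 8/(s-24) = 1/(s-24)

Final answer: 1/(s-24)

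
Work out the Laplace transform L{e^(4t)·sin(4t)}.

L{e^(at)·sin(ωt)} = ω/((s-a)² + ω²), so L{e^(4t)·sin(4t)} = 4/((s-4)² + 16)

Final answer: 4/((s-4)² + 16)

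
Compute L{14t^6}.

L{t^n} = n!/s^(n+1). So L{14t^6} = 14·6!/s^7 = 10080/s^7

Final answer: 10080/s^7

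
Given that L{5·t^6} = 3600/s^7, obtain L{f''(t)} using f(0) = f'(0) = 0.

L{f''(t)} = s²F(s) - sf(0) - f'(0) = s²·3600/s^7 - 0 - 0 = 3600/s^5

Final answer: 3600/s^5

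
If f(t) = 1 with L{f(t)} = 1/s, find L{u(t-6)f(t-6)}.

Time shift theorem: L{u(t-a)f(t-a)} = e^(-as)F(s). Here a=6, F(s) = 1/s, so L{u(t-6)f(t-6)} = e^(-6s)·1/s

Final answer: e^(-6s)·1/s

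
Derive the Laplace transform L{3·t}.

L{t^n} = n!/s^(n+1), so L{t} = 1/s^2. Then L{3·t} = 3·1/s^2 = 3/s^2

Final answer: 3/s^2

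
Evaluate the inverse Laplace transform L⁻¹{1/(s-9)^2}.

L⁻¹{n!/(s-a)^(n+1)} = t^n·e^(at), so L⁻¹{1/(s-9)^2} = t·e^(9t)

Final answer: t·e^(9t)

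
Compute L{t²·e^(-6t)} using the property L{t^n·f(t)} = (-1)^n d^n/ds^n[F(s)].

L{e^(-6t)} = 1/(s+6). d/ds[1/(s+6)] = -1/(s+6)². d²/ds²[1/(s+6)] = 2/(s+6)³. So L{t²·e^(-6t)} = (-1)² · 2/(s+6)³ = 2/(s+6)³

Final answer: 2/(s+6)³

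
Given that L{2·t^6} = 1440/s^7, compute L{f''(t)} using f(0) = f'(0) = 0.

L{f''(t)} = s²F(s) - sf(0) - f'(0) = s²·1440/s^7 - 0 - 0 = 1440/s^5

Final answer: 1440/s^5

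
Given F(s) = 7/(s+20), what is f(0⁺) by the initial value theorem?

f(0⁺) = lim_{s→∞} s·7/(s+20) = lim_{s→∞} 7s/(s+20) = 7

Final answer: 7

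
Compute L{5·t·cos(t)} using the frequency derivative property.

L{cos(t)} = s/(s² + 1). Derivative: d/ds[s/(s² + 1)] = [(s² + 1) - s·2s]/(s² + 1)² = (1 - s²)/(s² + 1)². So L{t·cos(t)} = -F'(s) = (s² - 1)/(s² + 1)². Then L{5·t·cos(t)} = 5·(s² - 1)/(s² + 1)²

Final answer: 5·(s² - 1)/(s² + 1)²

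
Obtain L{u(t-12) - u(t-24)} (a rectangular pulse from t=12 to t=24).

L{u(t-a)} = e^(-as)/s. L{u(t-12) - u(t-24)} = (e^(-12s) - e^(-24s))/s

Final answer: (e^(-12s) - e^(-24s))/s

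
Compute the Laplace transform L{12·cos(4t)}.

L{cos(ωt)} = s/(s² + ω²), so L{cos(4t)} = s/(s² + 16). Then L{12·cos(4t)} = 12·s/(s² + 16) = 12s/(s² + 16)

Final answer: 12s/(s² + 16)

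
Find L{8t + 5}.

L{8t + 5} = 8·L{t} + 5·L{1} = 8/s² + 5/s

Final answer: 8/s² + 5/s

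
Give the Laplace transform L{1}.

L{1} = 1 · L{1} = 1/s

Final answer: 1/s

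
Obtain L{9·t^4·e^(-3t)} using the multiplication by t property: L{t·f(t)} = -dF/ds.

Using L{t^n·e^(at)} = n!/(s-a)^(n+1), L{t^4·e^(-3t)} = 24/(s+3)^5, so L{9·t^4·e^(-3t)} = 9·24/(s+3)^5 = 216/(s+3)^5

Final answer: 216/(s+3)^5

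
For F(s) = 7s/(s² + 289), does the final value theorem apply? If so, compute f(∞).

The final value theorem requires all poles of sF(s) in the left half-plane. sF(s) = 7s²/(s² + 289) has poles at s = ±17i (imaginary axis). Theorem does NOT apply (oscillatory system).

Final answer: Not applicable (oscillatory)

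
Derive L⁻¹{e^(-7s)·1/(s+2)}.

L⁻¹{1/(s+2)} = e^(-2t). By the time shift theorem, L⁻¹{e^(-as)F(s)} = u(t-a)f(t-a) with a=7, so L⁻¹{e^(-7s)·1/(s+2)} = u(t-7)·e^(-2(t-7))

Final answer: u(t-7)·e^(-2(t-7))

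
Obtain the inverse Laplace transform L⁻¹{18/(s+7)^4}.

L⁻¹{n!/(s-a)^(n+1)} = t^n·e^(at) with n=3, a=-7. So L⁻¹{6/(s+7)^4} = t^3·e^(-7t), and L⁻¹{18/(s+7)^4} = (18/6)·t^3·e^(-7t) = 3·t^3·e^(-7t)

Final answer: 3·t^3·e^(-7t)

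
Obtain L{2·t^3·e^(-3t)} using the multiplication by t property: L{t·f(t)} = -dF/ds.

Using L{t^n·e^(at)} = n!/(s-a)^(n+1), L{t^3·e^(-3t)} = 6/(s+3)^4, so L{2·t^3·e^(-3t)} = 2·6/(s+3)^4 = 12/(s+3)^4

Final answer: 12/(s+3)^4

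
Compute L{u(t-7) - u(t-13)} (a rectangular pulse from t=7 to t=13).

L{u(t-a)} = e^(-as)/s. L{u(t-7) - u(t-13)} = (e^(-7s) - e^(-13s))/s

Final answer: (e^(-7s) - e^(-13s))/s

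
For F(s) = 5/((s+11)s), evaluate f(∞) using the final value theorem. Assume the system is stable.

f(∞) = lim_{s→0} sF(s) = lim_{s→0} 5/(s+11) = 5/11

Final answer: 5/11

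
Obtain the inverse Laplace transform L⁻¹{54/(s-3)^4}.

L⁻¹{n!/(s-a)^(n+1)} = t^n·e^(at) with n=3, a=3. So L⁻¹{6/(s-3)^4} = t^3·e^(3t), and L⁻¹{54/(s-3)^4} = (54/6)·t^3·e^(3t) = 9·t^3·e^(3t)

Final answer: 9·t^3·e^(3t)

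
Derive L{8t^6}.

L{t^n} = n!/s^(n+1). So L{8t^6} = 8·6!/s^7 = 5760/s^7

Final answer: 5760/s^7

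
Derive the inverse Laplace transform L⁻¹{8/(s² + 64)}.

L⁻¹{8/(s² + 64)} = sin(8t)

Final answer: sin(8t)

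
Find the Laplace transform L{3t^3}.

L{3t^3} = 3 · L{t^3} = 3 · 6/s^4 = 18/s^4

Final answer: 18/s^4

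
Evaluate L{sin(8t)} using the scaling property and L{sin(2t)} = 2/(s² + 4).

Using L{f(at)} = (1/a)F(s/a) with a=4: L{sin(8t)} = (1/4) · 2/((s/4)² + 4) = (1/4) · 2·16/(s² + 64) = 8/(s² + 64)

Final answer: 8/(s² + 64)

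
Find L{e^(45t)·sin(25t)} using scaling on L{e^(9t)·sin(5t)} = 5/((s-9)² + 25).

Scaling with a=5: L{e^(45t)·sin(25t)} = (1/5) · 5/((s/5-9)² + 25). Simplifying: 25/((s-45)² + 625)

Final answer: 25/((s-45)² + 625)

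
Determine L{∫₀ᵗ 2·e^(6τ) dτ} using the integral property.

L{∫₀ᵗ f(τ)dτ} = F(s)/s with F(s) = 2/(s-6), so L{∫₀ᵗ 2·e^(6τ) dτ} = 2/(s(s-6))

Final answer: 2/(s(s-6))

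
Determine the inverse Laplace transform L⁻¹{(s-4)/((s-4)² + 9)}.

Using frequency shift, L⁻¹{(s-4)/((s-4)² + 9)} = e^(4t)·cos(3t)

Final answer: e^(4t)·cos(3t)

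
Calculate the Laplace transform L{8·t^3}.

L{t^n} = n!/s^(n+1), so L{t^3} = 6/s^4. Then L{8·t^3} = 8·6/s^4 = 48/s^4

Final answer: 48/s^4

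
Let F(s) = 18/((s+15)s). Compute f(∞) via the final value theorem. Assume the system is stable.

f(∞) = lim_{s→0} sF(s) = lim_{s→0} 18/(s+15) = 6/5

Final answer: 6/5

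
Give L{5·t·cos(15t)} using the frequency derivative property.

L{cos(15t)} = s/(s² + 225). Derivative: d/ds[s/(s² + 225)] = [(s² + 225) - s·2s]/(s² + 225)² = (225 - s²)/(s² + 225)². So L{t·cos(15t)} = -F'(s) = (s² - 225)/(s² + 225)². Then L{5·t·cos(15t)} = 5·(s² - 225)/(s² + 225)²

Final answer: 5·(s² - 225)/(s² + 225)²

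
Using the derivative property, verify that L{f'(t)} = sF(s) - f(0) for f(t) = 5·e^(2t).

f'(t) = 10e^(2t). Direct: L{f'(t)} = 10/(s-2). Property: s·5/(s-2) - 5 = (5s - 5(s-2))/(s-2) = 10/(s-2). ✓

Final answer: 10/(s-2)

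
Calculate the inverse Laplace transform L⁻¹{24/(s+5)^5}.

L⁻¹{n!/(s-a)^(n+1)} = t^n·e^(at), so L⁻¹{24/(s+5)^5} = t^4·e^(-5t)

Final answer: t^4·e^(-5t)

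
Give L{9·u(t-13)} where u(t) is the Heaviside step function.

L{u(t-a)} = e^(-as)/s. Here a=13, so L{u(t-13)} = e^(-13s)/s, and L{9·u(t-13)} = 9·e^(-13s)/s

Final answer: 9·e^(-13s)/s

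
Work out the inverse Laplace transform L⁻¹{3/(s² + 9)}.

L⁻¹{3/(s² + 9)} = sin(3t)

Final answer: sin(3t)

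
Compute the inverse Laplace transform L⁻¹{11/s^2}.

L⁻¹{n!/s^(n+1)} = t^n with n=1. So L⁻¹{1/s^2} = t, and L⁻¹{11/s^2} = (11/1)·t = 11·t

Final answer: 11·t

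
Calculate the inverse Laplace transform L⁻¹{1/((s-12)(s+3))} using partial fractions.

Decompose: A/(s-12) + B/(s+3). A = 1/15, B = -1/15. f(t) = (e^(12t) - e^(-3t))/15

Final answer: (e^(12t) - e^(-3t))/15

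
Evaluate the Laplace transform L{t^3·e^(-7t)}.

L{t^n·e^(at)} = n!/(s-a)^(n+1), so L{t^3·e^(-7t)} = 6/(s+7)^4

Final answer: 6/(s+7)^4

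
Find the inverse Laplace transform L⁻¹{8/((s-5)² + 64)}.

Using frequency shift, L⁻¹{8/((s-5)² + 64)} = e^(5t)·sin(8t)

Final answer: e^(5t)·sin(8t)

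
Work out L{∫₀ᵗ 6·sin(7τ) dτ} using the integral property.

L{∫₀ᵗ f(τ)dτ} = F(s)/s with F(s) = 42/(s² + 49), so the result is (42/(s² + 49))/s = 42/(s(s² + 49))

Final answer: 42/(s(s² + 49))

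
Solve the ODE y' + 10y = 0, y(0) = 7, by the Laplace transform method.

L{y'} + 10L{y} = 0. sY - 7 + 10Y = 0. Y(s+10) = 7. Y = 7/(s+10)

Final answer: y(t) = 7e^(-10t)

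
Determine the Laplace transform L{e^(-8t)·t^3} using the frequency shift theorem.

L{e^(at)·t^n} = n!/(s-a)^(n+1), so L{e^(-8t)·t^3} = 6/(s+8)^4

Final answer: 6/(s+8)^4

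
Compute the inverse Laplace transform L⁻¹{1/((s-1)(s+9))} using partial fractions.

Decompose: A/(s-1) + B/(s+9). A = 1/10, B = -1/10. f(t) = (e^t - e^(-9t))/10

Final answer: (e^t - e^(-9t))/10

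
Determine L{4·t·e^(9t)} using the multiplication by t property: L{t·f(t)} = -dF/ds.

Using L{t^n·e^(at)} = n!/(s-a)^(n+1), L{t·e^(9t)} = 1/(s-9)^2, so L{4·t·e^(9t)} = 4·1/(s-9)^2 = 4/(s-9)^2

Final answer: 4/(s-9)^2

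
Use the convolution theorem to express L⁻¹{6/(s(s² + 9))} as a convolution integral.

6/(s(s² + 9)) = (1/s)·(6/(s² + 9)) = L{1}·L{2·sin(3t)}. So f(t) = 1*(2·sin(3t)) = ∫₀ᵗ 2·sin(3τ) dτ

Final answer: ∫₀ᵗ 2·sin(3τ) dτ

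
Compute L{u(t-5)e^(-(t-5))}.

u(t-a)f(t-a) with f(t)=e^(-t). L{e^(-t)} = 1/(s+1). By time shift: e^(-5s)/(s+1)

Final answer: e^(-5s)/(s+1)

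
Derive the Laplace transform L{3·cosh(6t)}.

L{cosh(ωt)} = s/(s² - ω²), so L{cosh(6t)} = s/(s² - 36). Then L{3·cosh(6t)} = 3·s/(s² - 36) = 3s/(s² - 36)

Final answer: 3s/(s² - 36)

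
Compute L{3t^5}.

L{t^n} = n!/s^(n+1). So L{3t^5} = 3·5!/s^6 = 360/s^6

Final answer: 360/s^6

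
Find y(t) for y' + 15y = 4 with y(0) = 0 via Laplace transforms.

sY + 15Y = 4/s. Y = 4/(s(s+15)). Partial fractions: Y = 4/15/s - 4/15/(s+15)

Final answer: y(t) = 4/15(1 - e^(-15t))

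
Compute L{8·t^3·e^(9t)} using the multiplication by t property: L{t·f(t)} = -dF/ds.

Using L{t^n·e^(at)} = n!/(s-a)^(n+1), L{t^3·e^(9t)} = 6/(s-9)^4, so L{8·t^3·e^(9t)} = 8·6/(s-9)^4 = 48/(s-9)^4

Final answer: 48/(s-9)^4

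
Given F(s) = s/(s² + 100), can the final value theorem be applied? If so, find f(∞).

The final value theorem requires all poles of sF(s) in the left half-plane. sF(s) = s²/(s² + 100) has poles at s = ±10i (imaginary axis). Theorem does NOT apply (oscillatory system).

Final answer: Not applicable (oscillatory)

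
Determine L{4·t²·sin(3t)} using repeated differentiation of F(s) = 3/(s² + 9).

F(s) = 3/(s² + 9). F'(s) = -6s/(s² + 9)². F''(s) = -6(9 - 3s²)/(s² + 9)³ = (18s² - 54)/(s² + 9)³. So L{t²·sin(3t)} = (-1)² F''(s) = (18s² - 54)/(s² + 9)³. Then L{4·t²·sin(3t)} = 4·(18s² - 54)/(s² + 9)³ = (72s² - 216)/(s² + 9)³

Final answer: (72s² - 216)/(s² + 9)³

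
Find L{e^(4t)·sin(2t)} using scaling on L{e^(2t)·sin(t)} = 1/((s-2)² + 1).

Scaling with a=2: L{e^(4t)·sin(2t)} = (1/2) · 1/((s/2-2)² + 1). Simplifying: 2/((s-4)² + 4)

Final answer: 2/((s-4)² + 4)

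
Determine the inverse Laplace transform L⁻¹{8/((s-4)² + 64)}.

Using frequency shift, L⁻¹{8/((s-4)² + 64)} = e^(4t)·sin(8t)

Final answer: e^(4t)·sin(8t)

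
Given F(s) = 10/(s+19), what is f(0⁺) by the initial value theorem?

f(0⁺) = lim_{s→∞} s·10/(s+19) = lim_{s→∞} 10s/(s+19) = 10

Final answer: 10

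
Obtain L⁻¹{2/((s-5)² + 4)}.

Form: b/((s-a)² + b²) → e^(at)sin(bt). With a=5, b=2

Final answer: e^(5t)·sin(2t)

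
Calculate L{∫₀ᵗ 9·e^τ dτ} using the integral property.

L{∫₀ᵗ f(τ)dτ} = F(s)/s with F(s) = 9/(s-1), so L{∫₀ᵗ 9·e^τ dτ} = 9/(s(s-1))

Final answer: 9/(s(s-1))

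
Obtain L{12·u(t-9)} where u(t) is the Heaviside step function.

L{u(t-a)} = e^(-as)/s. Here a=9, so L{u(t-9)} = e^(-9s)/s, and L{12·u(t-9)} = 12·e^(-9s)/s

Final answer: 12·e^(-9s)/s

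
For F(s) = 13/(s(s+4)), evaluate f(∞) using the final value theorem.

f(∞) = lim_{s→0} s·13/(s(s+4)) = lim_{s→0} 13/(s+4) = 13/4 = 13/4

Final answer: 13/4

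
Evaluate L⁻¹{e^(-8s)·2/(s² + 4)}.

L⁻¹{2/(s² + 4)} = sin(2t). By the time shift theorem, L⁻¹{e^(-as)F(s)} = u(t-a)f(t-a) with a=8, so L⁻¹{e^(-8s)·2/(s² + 4)} = u(t-8)·sin(2(t-8))

Final answer: u(t-8)·sin(2(t-8))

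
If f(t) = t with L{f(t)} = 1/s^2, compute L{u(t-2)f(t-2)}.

Time shift theorem: L{u(t-a)f(t-a)} = e^(-as)F(s). Here a=2, F(s) = 1/s^2, so L{u(t-2)f(t-2)} = e^(-2s)·1/s^2

Final answer: e^(-2s)·1/s^2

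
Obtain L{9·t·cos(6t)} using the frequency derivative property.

L{cos(6t)} = s/(s² + 36). Derivative: d/ds[s/(s² + 36)] = [(s² + 36) - s·2s]/(s² + 36)² = (36 - s²)/(s² + 36)². So L{t·cos(6t)} = -F'(s) = (s² - 36)/(s² + 36)². Then L{9·t·cos(6t)} = 9·(s² - 36)/(s² + 36)²

Final answer: 9·(s² - 36)/(s² + 36)²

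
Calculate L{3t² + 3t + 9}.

L{3t² + 3t + 9} = 3·2/s³ + 3/s² + 9/s = 6/s³ + 3/s² + 9/s

Final answer: 6/s³ + 3/s² + 9/s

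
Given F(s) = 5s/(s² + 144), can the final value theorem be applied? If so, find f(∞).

The final value theorem requires all poles of sF(s) in the left half-plane. sF(s) = 5s²/(s² + 144) has poles at s = ±12i (imaginary axis). Theorem does NOT apply (oscillatory system).

Final answer: Not applicable (oscillatory)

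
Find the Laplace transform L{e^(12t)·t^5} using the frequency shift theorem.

L{e^(at)·t^n} = n!/(s-a)^(n+1), so L{e^(12t)·t^5} = 120/(s-12)^6

Final answer: 120/(s-12)^6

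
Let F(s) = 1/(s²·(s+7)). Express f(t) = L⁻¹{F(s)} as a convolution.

1/(s²·(s+7)) = (1/s^2)·(1/(s+7)) = L{t}·L{e^(-7t)}. So f(t) = t*e^(-7t) = ∫₀ᵗ τ·e^(-7(t-τ)) dτ

Final answer: ∫₀ᵗ τ·e^(-7(t-τ)) dτ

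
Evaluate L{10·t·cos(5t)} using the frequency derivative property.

L{cos(5t)} = s/(s² + 25). Derivative: d/ds[s/(s² + 25)] = [(s² + 25) - s·2s]/(s² + 25)² = (25 - s²)/(s² + 25)². So L{t·cos(5t)} = -F'(s) = (s² - 25)/(s² + 25)². Then L{10·t·cos(5t)} = 10·(s² - 25)/(s² + 25)²

Final answer: 10·(s² - 25)/(s² + 25)²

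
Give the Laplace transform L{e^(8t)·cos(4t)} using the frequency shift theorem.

Frequency shift: L{e^(at)f(t)} = F(s-a). L{e^(8t)·cos(4t)} = (s-8)/((s-8)² + 16)

Final answer: (s-8)/((s-8)² + 16)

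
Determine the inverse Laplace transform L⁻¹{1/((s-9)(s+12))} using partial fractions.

Decompose: A/(s-9) + B/(s+12). A = 1/21, B = -1/21. f(t) = (e^(9t) - e^(-12t))/21

Final answer: (e^(9t) - e^(-12t))/21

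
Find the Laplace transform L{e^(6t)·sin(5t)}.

L{e^(at)·sin(ωt)} = ω/((s-a)² + ω²), so L{e^(6t)·sin(5t)} = 5/((s-6)² + 25)

Final answer: 5/((s-6)² + 25)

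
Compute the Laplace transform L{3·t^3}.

L{t^n} = n!/s^(n+1), so L{t^3} = 6/s^4. Then L{3·t^3} = 3·6/s^4 = 18/s^4

Final answer: 18/s^4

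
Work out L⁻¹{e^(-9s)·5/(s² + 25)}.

L⁻¹{5/(s² + 25)} = sin(5t). By the time shift theorem, L⁻¹{e^(-as)F(s)} = u(t-a)f(t-a) with a=9, so L⁻¹{e^(-9s)·5/(s² + 25)} = u(t-9)·sin(5(t-9))

Final answer: u(t-9)·sin(5(t-9))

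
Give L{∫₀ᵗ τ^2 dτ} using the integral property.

L{∫₀ᵗ f(τ)dτ} = F(s)/s with f(t) = t^2. F(s) = 2/s^3, so L{∫₀ᵗ τ^2 dτ} = (2/s^3)/s = 2/s^4. (Check: ∫₀ᵗ τ^2 dτ = t^3/3.)

Final answer: 2/s^4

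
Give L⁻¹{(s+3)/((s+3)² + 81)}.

Using frequency shift: L⁻¹{(s-a)/((s-a)² + b²)} = e^(at)cos(bt). Here a=-3, b=9

Final answer: e^(-3t)·cos(9t)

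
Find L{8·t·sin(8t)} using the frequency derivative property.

L{sin(8t)} = 8/(s² + 64). By L{t·f(t)} = -F'(s): -d/ds[8/(s² + 64)] = -(8)·(-2s)/(s² + 64)² = 16s/(s² + 64)². Then L{8·t·sin(8t)} = 8·16s/(s² + 64)² = 128s/(s² + 64)²

Final answer: 128s/(s² + 64)²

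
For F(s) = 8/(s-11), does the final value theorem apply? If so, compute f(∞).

sF(s) = 8s/(s-11) has a pole at s = 11 in the right half-plane. Theorem does NOT apply (unstable system; f(t) = 8·e^(11t) grows without bound).

Final answer: Not applicable (unstable)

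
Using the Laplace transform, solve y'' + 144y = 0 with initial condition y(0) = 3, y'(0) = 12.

L{y''} + 144L{y} = 0. s²Y - 3s - 12 + 144Y = 0. Y(s² + 144) = 3s + 12. Y = (3s + 12)/(s² + 144). Inverting: y(t) = 3cos(12t) + sin(12t)

Final answer: y(t) = 3cos(12t) + sin(12t)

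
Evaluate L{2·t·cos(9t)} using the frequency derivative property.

L{cos(9t)} = s/(s² + 81). Derivative: d/ds[s/(s² + 81)] = [(s² + 81) - s·2s]/(s² + 81)² = (81 - s²)/(s² + 81)². So L{t·cos(9t)} = -F'(s) = (s² - 81)/(s² + 81)². Then L{2·t·cos(9t)} = 2·(s² - 81)/(s² + 81)²

Final answer: 2·(s² - 81)/(s² + 81)²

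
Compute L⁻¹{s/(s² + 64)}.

This is the form c·s/(s² + a²) with a = 8. L⁻¹ = cos(8t)

Final answer: cos(8t)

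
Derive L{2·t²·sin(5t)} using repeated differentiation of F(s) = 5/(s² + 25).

F(s) = 5/(s² + 25). F'(s) = -10s/(s² + 25)². F''(s) = -10(25 - 3s²)/(s² + 25)³ = (30s² - 250)/(s² + 25)³. So L{t²·sin(5t)} = (-1)² F''(s) = (30s² - 250)/(s² + 25)³. Then L{2·t²·sin(5t)} = 2·(30s² - 250)/(s² + 25)³ = (60s² - 500)/(s² + 25)³

Final answer: (60s² - 500)/(s² + 25)³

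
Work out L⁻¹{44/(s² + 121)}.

This is the form c·a/(s² + a²) with a = 11, c = 4. L⁻¹ = 4·sin(11t)

Final answer: 4·sin(11t)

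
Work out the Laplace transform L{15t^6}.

L{15t^6} = 15 · L{t^6} = 15 · 720/s^7 = 10800/s^7

Final answer: 10800/s^7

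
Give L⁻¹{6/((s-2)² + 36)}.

Form: b/((s-a)² + b²) → e^(at)sin(bt). With a=2, b=6

Final answer: e^(2t)·sin(6t)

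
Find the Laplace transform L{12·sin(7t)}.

L{sin(ωt)} = ω/(s² + ω²), so L{sin(7t)} = 7/(s² + 49). Then L{12·sin(7t)} = 12·7/(s² + 49) = 84/(s² + 49)

Final answer: 84/(s² + 49)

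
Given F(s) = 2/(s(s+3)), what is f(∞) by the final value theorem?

f(∞) = lim_{s→0} s·2/(s(s+3)) = lim_{s→0} 2/(s+3) = 2/3 = 2/3

Final answer: 2/3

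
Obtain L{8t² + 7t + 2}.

L{8t² + 7t + 2} = 8·2/s³ + 7/s² + 2/s = 16/s³ + 7/s² + 2/s

Final answer: 16/s³ + 7/s² + 2/s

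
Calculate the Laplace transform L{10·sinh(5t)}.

L{sinh(ωt)} = ω/(s² - ω²), so L{sinh(5t)} = 5/(s² - 25). Then L{10·sinh(5t)} = 10·5/(s² - 25) = 50/(s² - 25)

Final answer: 50/(s² - 25)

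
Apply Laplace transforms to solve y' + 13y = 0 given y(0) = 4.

L{y'} + 13L{y} = 0. sY - 4 + 13Y = 0. Y(s+13) = 4. Y = 4/(s+13)

Final answer: y(t) = 4e^(-13t)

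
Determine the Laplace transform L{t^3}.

L{t^n} = n!/s^(n+1), so L{t^3} = 6/s^4

Final answer: 6/s^4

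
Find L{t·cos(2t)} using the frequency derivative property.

L{cos(2t)} = s/(s² + 4). Derivative: d/ds[s/(s² + 4)] = [(s² + 4) - s·2s]/(s² + 4)² = (4 - s²)/(s² + 4)². So L{t·cos(2t)} = -F'(s) = (s² - 4)/(s² + 4)²

Final answer: (s² - 4)/(s² + 4)²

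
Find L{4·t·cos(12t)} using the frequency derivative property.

L{cos(12t)} = s/(s² + 144). Derivative: d/ds[s/(s² + 144)] = [(s² + 144) - s·2s]/(s² + 144)² = (144 - s²)/(s² + 144)². So L{t·cos(12t)} = -F'(s) = (s² - 144)/(s² + 144)². Then L{4·t·cos(12t)} = 4·(s² - 144)/(s² + 144)²

Final answer: 4·(s² - 144)/(s² + 144)²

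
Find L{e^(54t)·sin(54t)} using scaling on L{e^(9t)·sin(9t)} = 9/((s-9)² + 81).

Scaling with a=6: L{e^(54t)·sin(54t)} = (1/6) · 9/((s/6-9)² + 81). Simplifying: 54/((s-54)² + 2916)

Final answer: 54/((s-54)² + 2916)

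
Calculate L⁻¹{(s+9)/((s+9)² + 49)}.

Using frequency shift: L⁻¹{(s-a)/((s-a)² + b²)} = e^(at)cos(bt). Here a=-9, b=7

Final answer: e^(-9t)·cos(7t)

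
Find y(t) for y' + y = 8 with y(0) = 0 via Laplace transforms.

sY + Y = 8/s. Y = 8/(s(s+1)). Partial fractions: Y = 8/s - 8/(s+1)

Final answer: y(t) = 8(1 - e^(-t))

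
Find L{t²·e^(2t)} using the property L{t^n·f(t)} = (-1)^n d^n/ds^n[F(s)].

L{e^(2t)} = 1/(s-2). d/ds[1/(s-2)] = -1/(s-2)². d²/ds²[1/(s-2)] = 2/(s-2)³. So L{t²·e^(2t)} = (-1)² · 2/(s-2)³ = 2/(s-2)³

Final answer: 2/(s-2)³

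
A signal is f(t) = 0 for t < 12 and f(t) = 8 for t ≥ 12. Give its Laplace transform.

f(t) = 8·u(t-12). L{u(t-12)} = e^(-12s)/s, so L{f(t)} = 8·e^(-12s)/s

Final answer: 8·e^(-12s)/s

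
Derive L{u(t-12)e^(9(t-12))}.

u(t-a)f(t-a) with f(t)=e^(9t). L{e^(9t)} = 1/(s-9). By time shift: e^(-12s)/(s-9)

Final answer: e^(-12s)/(s-9)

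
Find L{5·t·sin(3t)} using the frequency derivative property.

L{sin(3t)} = 3/(s² + 9). By L{t·f(t)} = -F'(s): -d/ds[3/(s² + 9)] = -(3)·(-2s)/(s² + 9)² = 6s/(s² + 9)². Then L{5·t·sin(3t)} = 5·6s/(s² + 9)² = 30s/(s² + 9)²

Final answer: 30s/(s² + 9)²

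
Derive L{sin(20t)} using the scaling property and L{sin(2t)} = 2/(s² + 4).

Using L{f(at)} = (1/a)F(s/a) with a=10: L{sin(20t)} = (1/10) · 2/((s/10)² + 4) = (1/10) · 2·100/(s² + 400) = 20/(s² + 400)

Final answer: 20/(s² + 400)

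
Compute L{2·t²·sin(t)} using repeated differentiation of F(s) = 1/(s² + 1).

F(s) = 1/(s² + 1). F'(s) = -2s/(s² + 1)². F''(s) = -2(1 - 3s²)/(s² + 1)³ = (6s² - 2)/(s² + 1)³. So L{t²·sin(t)} = (-1)² F''(s) = (6s² - 2)/(s² + 1)³. Then L{2·t²·sin(t)} = 2·(6s² - 2)/(s² + 1)³ = (12s² - 4)/(s² + 1)³

Final answer: (12s² - 4)/(s² + 1)³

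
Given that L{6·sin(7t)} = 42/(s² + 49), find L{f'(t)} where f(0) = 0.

L{f'(t)} = s·F(s) - f(0) = s·42/(s² + 49) - 0 = 42s/(s² + 49)

Final answer: 42s/(s² + 49)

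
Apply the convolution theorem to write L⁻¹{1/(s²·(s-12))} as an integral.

1/(s²·(s-12)) = (1/s^2)·(1/(s-12)) = L{t}·L{e^(12t)}. So f(t) = t*e^(12t) = ∫₀ᵗ τ·e^(12(t-τ)) dτ

Final answer: ∫₀ᵗ τ·e^(12(t-τ)) dτ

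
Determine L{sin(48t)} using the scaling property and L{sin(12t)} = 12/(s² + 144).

Using L{f(at)} = (1/a)F(s/a) with a=4: L{sin(48t)} = (1/4) · 12/((s/4)² + 144) = (1/4) · 12·16/(s² + 2304) = 48/(s² + 2304)

Final answer: 48/(s² + 2304)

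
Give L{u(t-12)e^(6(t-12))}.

u(t-a)f(t-a) with f(t)=e^(6t). L{e^(6t)} = 1/(s-6). By time shift: e^(-12s)/(s-6)

Final answer: e^(-12s)/(s-6)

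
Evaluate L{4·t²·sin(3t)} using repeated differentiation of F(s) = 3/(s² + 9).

F(s) = 3/(s² + 9). F'(s) = -6s/(s² + 9)². F''(s) = -6(9 - 3s²)/(s² + 9)³ = (18s² - 54)/(s² + 9)³. So L{t²·sin(3t)} = (-1)² F''(s) = (18s² - 54)/(s² + 9)³. Then L{4·t²·sin(3t)} = 4·(18s² - 54)/(s² + 9)³ = (72s² - 216)/(s² + 9)³

Final answer: (72s² - 216)/(s² + 9)³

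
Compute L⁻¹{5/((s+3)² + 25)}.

Form: b/((s-a)² + b²) → e^(at)sin(bt). With a=-3, b=5

Final answer: e^(-3t)·sin(5t)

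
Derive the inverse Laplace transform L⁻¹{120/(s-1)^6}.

L⁻¹{n!/(s-a)^(n+1)} = t^n·e^(at), so L⁻¹{120/(s-1)^6} = t^5·e^t

Final answer: t^5·e^t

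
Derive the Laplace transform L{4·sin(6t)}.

L{sin(ωt)} = ω/(s² + ω²), so L{sin(6t)} = 6/(s² + 36). Then L{4·sin(6t)} = 4·6/(s² + 36) = 24/(s² + 36)

Final answer: 24/(s² + 36)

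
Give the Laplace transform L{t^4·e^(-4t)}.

L{t^n·e^(at)} = n!/(s-a)^(n+1), so L{t^4·e^(-4t)} = 24/(s+4)^5

Final answer: 24/(s+4)^5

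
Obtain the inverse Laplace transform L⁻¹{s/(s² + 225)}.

L⁻¹{s/(s² + 225)} = cos(15t)

Final answer: cos(15t)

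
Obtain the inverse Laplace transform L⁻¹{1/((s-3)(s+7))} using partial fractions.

Decompose: A/(s-3) + B/(s+7). A = 1/10, B = -1/10. f(t) = (e^(3t) - e^(-7t))/10

Final answer: (e^(3t) - e^(-7t))/10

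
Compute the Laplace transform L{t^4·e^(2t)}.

L{t^n·e^(at)} = n!/(s-a)^(n+1), so L{t^4·e^(2t)} = 24/(s-2)^5

Final answer: 24/(s-2)^5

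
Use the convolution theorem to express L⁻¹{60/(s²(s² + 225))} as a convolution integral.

60/(s²(s² + 225)) = (1/s²)·(60/(s² + 225)) = L{t}·L{4·sin(15t)}. So f(t) = t*(4·sin(15t)) = ∫₀ᵗ 4τ·sin(15(t-τ)) dτ

Final answer: ∫₀ᵗ 4τ·sin(15(t-τ)) dτ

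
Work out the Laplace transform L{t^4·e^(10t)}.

L{t^n·e^(at)} = n!/(s-a)^(n+1), so L{t^4·e^(10t)} = 24/(s-10)^5

Final answer: 24/(s-10)^5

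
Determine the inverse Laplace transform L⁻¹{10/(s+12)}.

L⁻¹{1/(s-a)} = e^(at), so L⁻¹{1/(s+12)} = e^(-12t), and L⁻¹{10/(s+12)} = 10·e^(-12t)

Final answer: 10·e^(-12t)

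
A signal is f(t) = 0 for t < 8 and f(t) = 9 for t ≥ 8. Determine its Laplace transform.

f(t) = 9·u(t-8). L{u(t-8)} = e^(-8s)/s, so L{f(t)} = 9·e^(-8s)/s

Final answer: 9·e^(-8s)/s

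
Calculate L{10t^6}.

L{t^n} = n!/s^(n+1). So L{10t^6} = 10·6!/s^7 = 7200/s^7

Final answer: 7200/s^7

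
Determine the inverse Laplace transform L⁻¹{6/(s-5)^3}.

L⁻¹{n!/(s-a)^(n+1)} = t^n·e^(at) with n=2, a=5. So L⁻¹{2/(s-5)^3} = t^2·e^(5t), and L⁻¹{6/(s-5)^3} = (6/2)·t^2·e^(5t) = 3·t^2·e^(5t)

Final answer: 3·t^2·e^(5t)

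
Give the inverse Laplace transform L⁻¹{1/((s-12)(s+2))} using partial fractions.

Decompose: A/(s-12) + B/(s+2). A = 1/14, B = -1/14. f(t) = (e^(12t) - e^(-2t))/14

Final answer: (e^(12t) - e^(-2t))/14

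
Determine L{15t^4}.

L{t^n} = n!/s^(n+1). So L{15t^4} = 15·4!/s^5 = 360/s^5

Final answer: 360/s^5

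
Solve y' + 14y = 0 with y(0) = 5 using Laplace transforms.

L{y'} + 14L{y} = 0. sY - 5 + 14Y = 0. Y(s+14) = 5. Y = 5/(s+14)

Final answer: y(t) = 5e^(-14t)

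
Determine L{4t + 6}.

L{4t + 6} = 4·L{t} + 6·L{1} = 4/s² + 6/s

Final answer: 4/s² + 6/s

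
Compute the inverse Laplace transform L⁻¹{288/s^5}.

L⁻¹{n!/s^(n+1)} = t^n with n=4. So L⁻¹{24/s^5} = t^4, and L⁻¹{288/s^5} = (288/24)·t^4 = 12·t^4

Final answer: 12·t^4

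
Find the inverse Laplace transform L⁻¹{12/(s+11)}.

L⁻¹{1/(s-a)} = e^(at), so L⁻¹{1/(s+11)} = e^(-11t), and L⁻¹{12/(s+11)} = 12·e^(-11t)

Final answer: 12·e^(-11t)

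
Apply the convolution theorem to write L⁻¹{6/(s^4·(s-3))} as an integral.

6/(s^4·(s-3)) = (6/s^4)·(1/(s-3)) = L{t^3}·L{e^(3t)}. So f(t) = t^3*e^(3t) = ∫₀ᵗ τ^3·e^(3(t-τ)) dτ

Final answer: ∫₀ᵗ τ^3·e^(3(t-τ)) dτ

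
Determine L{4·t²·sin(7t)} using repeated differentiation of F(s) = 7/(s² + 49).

F(s) = 7/(s² + 49). F'(s) = -14s/(s² + 49)². F''(s) = -14(49 - 3s²)/(s² + 49)³ = (42s² - 686)/(s² + 49)³. So L{t²·sin(7t)} = (-1)² F''(s) = (42s² - 686)/(s² + 49)³. Then L{4·t²·sin(7t)} = 4·(42s² - 686)/(s² + 49)³ = (168s² - 2744)/(s² + 49)³

Final answer: (168s² - 2744)/(s² + 49)³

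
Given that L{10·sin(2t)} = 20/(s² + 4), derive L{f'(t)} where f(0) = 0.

L{f'(t)} = s·F(s) - f(0) = s·20/(s² + 4) - 0 = 20s/(s² + 4)

Final answer: 20s/(s² + 4)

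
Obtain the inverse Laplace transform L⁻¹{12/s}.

L⁻¹{c/s} = c, so L⁻¹{12/s} = 12

Final answer: 12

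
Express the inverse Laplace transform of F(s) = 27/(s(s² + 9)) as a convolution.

27/(s(s² + 9)) = (1/s)·(27/(s² + 9)) = L{1}·L{9·sin(3t)}. So f(t) = 1*(9·sin(3t)) = ∫₀ᵗ 9·sin(3τ) dτ

Final answer: ∫₀ᵗ 9·sin(3τ) dτ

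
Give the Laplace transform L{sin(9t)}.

L{sin(ωt)} = ω/(s² + ω²), so L{sin(9t)} = 9/(s² + 81)

Final answer: 9/(s² + 81)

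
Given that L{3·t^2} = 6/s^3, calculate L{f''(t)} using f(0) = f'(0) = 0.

L{f''(t)} = s²F(s) - sf(0) - f'(0) = s²·6/s^3 - 0 - 0 = 6/s

Final answer: 6/s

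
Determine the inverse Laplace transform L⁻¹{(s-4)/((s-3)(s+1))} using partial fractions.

Using partial fractions, f(t) = (-e^(3t) + 5e^(-t))/4

Final answer: (-e^(3t) + 5e^(-t))/4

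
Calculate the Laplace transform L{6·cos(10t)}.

L{cos(ωt)} = s/(s² + ω²), so L{cos(10t)} = s/(s² + 100). Then L{6·cos(10t)} = 6·s/(s² + 100) = 6s/(s² + 100)

Final answer: 6s/(s² + 100)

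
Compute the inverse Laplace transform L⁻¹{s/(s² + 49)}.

L⁻¹{s/(s² + 49)} = cos(7t)

Final answer: cos(7t)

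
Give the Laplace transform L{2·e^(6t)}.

L{e^(at)} = 1/(s-a), so L{e^(6t)} = 1/(s-6). Then L{2·e^(6t)} = 2/(s-6)

Final answer: 2/(s-6)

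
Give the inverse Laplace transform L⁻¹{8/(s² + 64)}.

L⁻¹{8/(s² + 64)} = sin(8t)

Final answer: sin(8t)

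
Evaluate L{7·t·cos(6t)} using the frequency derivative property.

L{cos(6t)} = s/(s² + 36). Derivative: d/ds[s/(s² + 36)] = [(s² + 36) - s·2s]/(s² + 36)² = (36 - s²)/(s² + 36)². So L{t·cos(6t)} = -F'(s) = (s² - 36)/(s² + 36)². Then L{7·t·cos(6t)} = 7·(s² - 36)/(s² + 36)²

Final answer: 7·(s² - 36)/(s² + 36)²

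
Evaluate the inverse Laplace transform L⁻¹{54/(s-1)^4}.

L⁻¹{n!/(s-a)^(n+1)} = t^n·e^(at) with n=3, a=1. So L⁻¹{6/(s-1)^4} = t^3·e^t, and L⁻¹{54/(s-1)^4} = (54/6)·t^3·e^t = 9·t^3·e^t

Final answer: 9·t^3·e^t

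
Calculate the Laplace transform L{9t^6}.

L{9t^6} = 9 · L{t^6} = 9 · 720/s^7 = 6480/s^7

Final answer: 6480/s^7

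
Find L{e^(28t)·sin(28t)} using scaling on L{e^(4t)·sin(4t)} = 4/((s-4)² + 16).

Scaling with a=7: L{e^(28t)·sin(28t)} = (1/7) · 4/((s/7-4)² + 16). Simplifying: 28/((s-28)² + 784)

Final answer: 28/((s-28)² + 784)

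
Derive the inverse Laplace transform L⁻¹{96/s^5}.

L⁻¹{n!/s^(n+1)} = t^n with n=4. So L⁻¹{24/s^5} = t^4, and L⁻¹{96/s^5} = (96/24)·t^4 = 4·t^4

Final answer: 4·t^4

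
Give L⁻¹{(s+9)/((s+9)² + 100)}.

Using frequency shift: L⁻¹{(s-a)/((s-a)² + b²)} = e^(at)cos(bt). Here a=-9, b=10

Final answer: e^(-9t)·cos(10t)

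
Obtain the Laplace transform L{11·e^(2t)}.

L{e^(at)} = 1/(s-a), so L{e^(2t)} = 1/(s-2). Then L{11·e^(2t)} = 11/(s-2)

Final answer: 11/(s-2)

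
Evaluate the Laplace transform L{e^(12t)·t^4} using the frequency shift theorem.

L{e^(at)·t^n} = n!/(s-a)^(n+1), so L{e^(12t)·t^4} = 24/(s-12)^5

Final answer: 24/(s-12)^5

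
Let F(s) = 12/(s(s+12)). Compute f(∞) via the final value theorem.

f(∞) = lim_{s→0} s·12/(s(s+12)) = lim_{s→0} 12/(s+12) = 12/12 = 1

Final answer: 1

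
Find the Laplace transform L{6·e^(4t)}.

L{e^(at)} = 1/(s-a), so L{e^(4t)} = 1/(s-4). Then L{6·e^(4t)} = 6/(s-4)

Final answer: 6/(s-4)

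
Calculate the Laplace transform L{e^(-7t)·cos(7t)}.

L{e^(at)·cos(ωt)} = (s-a)/((s-a)² + ω²), so L{e^(-7t)·cos(7t)} = (s+7)/((s+7)² + 49)

Final answer: (s+7)/((s+7)² + 49)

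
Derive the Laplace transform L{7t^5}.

L{7t^5} = 7 · L{t^5} = 7 · 120/s^6 = 840/s^6

Final answer: 840/s^6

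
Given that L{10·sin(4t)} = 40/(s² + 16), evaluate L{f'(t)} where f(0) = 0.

L{f'(t)} = s·F(s) - f(0) = s·40/(s² + 16) - 0 = 40s/(s² + 16)

Final answer: 40s/(s² + 16)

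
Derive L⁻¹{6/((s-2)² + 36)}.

Form: b/((s-a)² + b²) → e^(at)sin(bt). With a=2, b=6

Final answer: e^(2t)·sin(6t)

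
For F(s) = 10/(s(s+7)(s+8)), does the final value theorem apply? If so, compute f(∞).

Poles of sF(s) = 10/((s+7)(s+8)) are at s = -7 and s = -8, both in the left half-plane. Theorem applies. f(∞) = lim_{s→0} sF(s) = 10/(7·8) = 5/28

Final answer: 5/28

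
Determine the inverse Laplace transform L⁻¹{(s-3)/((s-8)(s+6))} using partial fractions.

Using partial fractions, f(t) = (5e^(8t) + 9e^(-6t))/14

Final answer: (5e^(8t) + 9e^(-6t))/14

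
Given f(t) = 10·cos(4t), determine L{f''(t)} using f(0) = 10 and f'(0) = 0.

F(s) = 10s/(s² + 16). L{f''(t)} = s²F(s) - sf(0) - f'(0) = 10s³/(s² + 16) - 10s = (10s³ - 10s(s² + 16))/(s² + 16) = -160s/(s² + 16)

Final answer: -160s/(s² + 16)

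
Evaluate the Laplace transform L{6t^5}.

L{6t^5} = 6 · L{t^5} = 6 · 120/s^6 = 720/s^6

Final answer: 720/s^6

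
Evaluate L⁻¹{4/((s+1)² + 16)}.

Form: b/((s-a)² + b²) → e^(at)sin(bt). With a=-1, b=4

Final answer: e^(-t)·sin(4t)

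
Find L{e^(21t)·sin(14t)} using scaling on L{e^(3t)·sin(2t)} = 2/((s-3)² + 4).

Scaling with a=7: L{e^(21t)·sin(14t)} = (1/7) · 2/((s/7-3)² + 4). Simplifying: 14/((s-21)² + 196)

Final answer: 14/((s-21)² + 196)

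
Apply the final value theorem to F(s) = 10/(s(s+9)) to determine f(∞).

f(∞) = lim_{s→0} s·10/(s(s+9)) = lim_{s→0} 10/(s+9) = 10/9 = 10/9

Final answer: 10/9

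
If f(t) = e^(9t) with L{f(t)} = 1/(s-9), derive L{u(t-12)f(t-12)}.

Time shift theorem: L{u(t-a)f(t-a)} = e^(-as)F(s). Here a=12, F(s) = 1/(s-9), so L{u(t-12)f(t-12)} = e^(-12s)·1/(s-9)

Final answer: e^(-12s)·1/(s-9)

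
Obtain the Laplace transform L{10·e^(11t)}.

L{e^(at)} = 1/(s-a), so L{e^(11t)} = 1/(s-11). Then L{10·e^(11t)} = 10/(s-11)

Final answer: 10/(s-11)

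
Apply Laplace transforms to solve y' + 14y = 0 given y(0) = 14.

L{y'} + 14L{y} = 0. sY - 14 + 14Y = 0. Y(s+14) = 14. Y = 14/(s+14)

Final answer: y(t) = 14e^(-14t)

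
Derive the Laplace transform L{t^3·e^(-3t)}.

L{t^n·e^(at)} = n!/(s-a)^(n+1), so L{t^3·e^(-3t)} = 6/(s+3)^4

Final answer: 6/(s+3)^4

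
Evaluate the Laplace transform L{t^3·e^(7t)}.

L{t^n·e^(at)} = n!/(s-a)^(n+1), so L{t^3·e^(7t)} = 6/(s-7)^4

Final answer: 6/(s-7)^4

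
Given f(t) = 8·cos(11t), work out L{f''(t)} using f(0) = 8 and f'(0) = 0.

F(s) = 8s/(s² + 121). L{f''(t)} = s²F(s) - sf(0) - f'(0) = 8s³/(s² + 121) - 8s = (8s³ - 8s(s² + 121))/(s² + 121) = -968s/(s² + 121)

Final answer: -968s/(s² + 121)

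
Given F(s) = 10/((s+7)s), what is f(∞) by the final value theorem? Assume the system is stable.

f(∞) = lim_{s→0} sF(s) = lim_{s→0} 10/(s+7) = 10/7

Final answer: 10/7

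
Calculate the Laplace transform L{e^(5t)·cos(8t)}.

L{e^(at)·cos(ωt)} = (s-a)/((s-a)² + ω²), so L{e^(5t)·cos(8t)} = (s-5)/((s-5)² + 64)

Final answer: (s-5)/((s-5)² + 64)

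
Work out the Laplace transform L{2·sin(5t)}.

L{sin(ωt)} = ω/(s² + ω²), so L{sin(5t)} = 5/(s² + 25). Then L{2·sin(5t)} = 2·5/(s² + 25) = 10/(s² + 25)

Final answer: 10/(s² + 25)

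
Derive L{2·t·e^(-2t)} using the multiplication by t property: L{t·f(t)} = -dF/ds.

Using L{t^n·e^(at)} = n!/(s-a)^(n+1), L{t·e^(-2t)} = 1/(s+2)^2, so L{2·t·e^(-2t)} = 2·1/(s+2)^2 = 2/(s+2)^2

Final answer: 2/(s+2)^2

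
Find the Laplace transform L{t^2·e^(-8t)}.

L{t^n·e^(at)} = n!/(s-a)^(n+1), so L{t^2·e^(-8t)} = 2/(s+8)^3

Final answer: 2/(s+8)^3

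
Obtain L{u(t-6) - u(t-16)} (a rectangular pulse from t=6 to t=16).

L{u(t-a)} = e^(-as)/s. L{u(t-6) - u(t-16)} = (e^(-6s) - e^(-16s))/s

Final answer: (e^(-6s) - e^(-16s))/s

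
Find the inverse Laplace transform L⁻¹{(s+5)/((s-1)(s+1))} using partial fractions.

Using partial fractions, f(t) = (6e^t - 4e^(-t))/2

Final answer: (6e^t - 4e^(-t))/2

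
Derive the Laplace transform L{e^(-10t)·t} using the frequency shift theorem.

L{e^(at)·t^n} = n!/(s-a)^(n+1), so L{e^(-10t)·t} = 1/(s+10)^2

Final answer: 1/(s+10)^2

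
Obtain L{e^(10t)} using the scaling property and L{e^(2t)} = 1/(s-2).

Using L{f(at)} = (1/a)F(s/a) with a=5 and f(t) = e^(2t): L{e^(10t)} = (1/5) · 1/((s/5)-2) = (1/5) · 5/(s-10) = 1/(s-10)

Final answer: 1/(s-10)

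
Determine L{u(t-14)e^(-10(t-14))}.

u(t-a)f(t-a) with f(t)=e^(-10t). L{e^(-10t)} = 1/(s+10). By time shift: e^(-14s)/(s+10)

Final answer: e^(-14s)/(s+10)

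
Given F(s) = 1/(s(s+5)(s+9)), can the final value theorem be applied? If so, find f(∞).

Poles of sF(s) = 1/((s+5)(s+9)) are at s = -5 and s = -9, both in the left half-plane. Theorem applies. f(∞) = lim_{s→0} sF(s) = 1/(5·9) = 1/45

Final answer: 1/45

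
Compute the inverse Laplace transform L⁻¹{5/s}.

L⁻¹{c/s} = c, so L⁻¹{5/s} = 5

Final answer: 5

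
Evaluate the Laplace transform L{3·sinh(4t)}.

L{sinh(ωt)} = ω/(s² - ω²), so L{sinh(4t)} = 4/(s² - 16). Then L{3·sinh(4t)} = 3·4/(s² - 16) = 12/(s² - 16)

Final answer: 12/(s² - 16)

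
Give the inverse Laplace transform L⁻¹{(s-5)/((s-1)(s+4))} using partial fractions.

Using partial fractions, f(t) = (-4e^t + 9e^(-4t))/5

Final answer: (-4e^t + 9e^(-4t))/5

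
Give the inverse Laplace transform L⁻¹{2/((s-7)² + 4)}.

Using frequency shift, L⁻¹{2/((s-7)² + 4)} = e^(7t)·sin(2t)

Final answer: e^(7t)·sin(2t)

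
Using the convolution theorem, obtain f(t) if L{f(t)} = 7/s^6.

7/s^6 = (7/s)·(1/s^5) = L{7}·L{t^4/24}. By convolution, f(t) = 7*t^4/24 = ∫₀ᵗ 7·τ^4/24 dτ = 7·t^5/120

Final answer: 7·t^5/120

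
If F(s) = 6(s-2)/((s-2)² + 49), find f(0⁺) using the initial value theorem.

f(0⁺) = lim_{s→∞} sF(s) = lim_{s→∞} 6s(s-2)/((s-2)² + 49) = 6

Final answer: 6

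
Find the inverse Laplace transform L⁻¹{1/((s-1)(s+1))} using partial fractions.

Decompose: A/(s-1) + B/(s+1). A = 1/2, B = -1/2. f(t) = (e^t - e^(-t))/2

Final answer: (e^t - e^(-t))/2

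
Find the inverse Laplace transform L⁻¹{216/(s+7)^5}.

L⁻¹{n!/(s-a)^(n+1)} = t^n·e^(at) with n=4, a=-7. So L⁻¹{24/(s+7)^5} = t^4·e^(-7t), and L⁻¹{216/(s+7)^5} = (216/24)·t^4·e^(-7t) = 9·t^4·e^(-7t)

Final answer: 9·t^4·e^(-7t)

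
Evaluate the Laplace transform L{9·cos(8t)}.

L{cos(ωt)} = s/(s² + ω²), so L{cos(8t)} = s/(s² + 64). Then L{9·cos(8t)} = 9·s/(s² + 64) = 9s/(s² + 64)

Final answer: 9s/(s² + 64)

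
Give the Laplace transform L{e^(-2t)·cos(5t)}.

L{e^(at)·cos(ωt)} = (s-a)/((s-a)² + ω²), so L{e^(-2t)·cos(5t)} = (s+2)/((s+2)² + 25)

Final answer: (s+2)/((s+2)² + 25)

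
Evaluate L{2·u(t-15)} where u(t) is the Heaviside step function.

L{u(t-a)} = e^(-as)/s. Here a=15, so L{u(t-15)} = e^(-15s)/s, and L{2·u(t-15)} = 2·e^(-15s)/s

Final answer: 2·e^(-15s)/s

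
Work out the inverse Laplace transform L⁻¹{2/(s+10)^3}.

L⁻¹{n!/(s-a)^(n+1)} = t^n·e^(at), so L⁻¹{2/(s+10)^3} = t^2·e^(-10t)

Final answer: t^2·e^(-10t)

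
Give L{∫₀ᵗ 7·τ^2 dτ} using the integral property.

L{∫₀ᵗ f(τ)dτ} = F(s)/s with f(t) = 7t^2. F(s) = 14/s^3, so L{∫₀ᵗ 7·τ^2 dτ} = (14/s^3)/s = 14/s^4. (Check: ∫₀ᵗ 7·τ^2 dτ = 7t^3/3.)

Final answer: 14/s^4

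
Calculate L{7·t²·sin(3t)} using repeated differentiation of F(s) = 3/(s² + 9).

F(s) = 3/(s² + 9). F'(s) = -6s/(s² + 9)². F''(s) = -6(9 - 3s²)/(s² + 9)³ = (18s² - 54)/(s² + 9)³. So L{t²·sin(3t)} = (-1)² F''(s) = (18s² - 54)/(s² + 9)³. Then L{7·t²·sin(3t)} = 7·(18s² - 54)/(s² + 9)³ = (126s² - 378)/(s² + 9)³

Final answer: (126s² - 378)/(s² + 9)³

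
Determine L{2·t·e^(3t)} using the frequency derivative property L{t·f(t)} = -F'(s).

L{e^(3t)} = 1/(s-3). By frequency derivative: L{t·e^(3t)} = -d/ds[1/(s-3)] = -(-1)/(s-3)² = 1/(s-3)². Then L{2·t·e^(3t)} = 2·1/(s-3)² = 2/(s-3)²

Final answer: 2/(s-3)²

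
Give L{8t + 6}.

L{8t + 6} = 8·L{t} + 6·L{1} = 8/s² + 6/s

Final answer: 8/s² + 6/s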